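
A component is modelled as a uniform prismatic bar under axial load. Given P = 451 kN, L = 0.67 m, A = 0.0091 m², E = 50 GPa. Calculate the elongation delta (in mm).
Model: a uniform prismatic bar under axial load, so delta = (P·L) / (A·E).
Convert to SI units:
  P = 451 kN = 451000 N
  E = 50 GPa = 5 × 10¹⁰ Pa
Substitute:
  delta = (451000 × 0.67) / (0.0091 × (5 × 10¹⁰))
  delta = 0.0006641 m
Convert: delta = 0.0006641 m = 0.6641 mm
Final answer: delta = 0.6641 mm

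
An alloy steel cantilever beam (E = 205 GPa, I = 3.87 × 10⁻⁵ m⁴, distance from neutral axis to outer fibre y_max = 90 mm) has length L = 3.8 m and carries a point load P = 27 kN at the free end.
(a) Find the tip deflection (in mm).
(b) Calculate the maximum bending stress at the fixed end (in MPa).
(a) Tip deflection of a cantilever with an end point load: δ = P·L^3 / (3·E·I). Convert P = 27 kN = 27000 N, E = 205 GPa = 2.05 × 10¹¹ Pa.
  δ = (27000 × 3.8^3) / (3 × (2.05 × 10¹¹) × (3.87 × 10⁻⁵)) = 0.06225 m = 62.25 mm
(b) Maximum bending moment at the fixed end: M = P·L = 27000 × 3.8 = 102600 N·m. Convert y_max = 90 mm = 0.09 m.
  σ = M·y_max / I = (102600 × 0.09) / (3.87 × 10⁻⁵) = 2.386 × 10⁸ Pa = 238.6 MPa
Final answer: (a) δ = 62.25 mm, (b) σ = 238.6 MPa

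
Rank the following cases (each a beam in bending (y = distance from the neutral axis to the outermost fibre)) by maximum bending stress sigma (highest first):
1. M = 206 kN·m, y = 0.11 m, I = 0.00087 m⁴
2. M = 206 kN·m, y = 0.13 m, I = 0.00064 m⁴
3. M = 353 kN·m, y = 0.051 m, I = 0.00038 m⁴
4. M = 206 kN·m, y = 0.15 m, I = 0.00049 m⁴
Model: a beam in bending (y = distance from the neutral axis to the outermost fibre), so sigma = (M·y) / I (SI units).
  Case 1: sigma = (206000 × 0.11) / 0.00087 = 2.605 × 10⁷ Pa = 26.05 MPa
  Case 2: sigma = (206000 × 0.13) / 0.00064 = 4.184 × 10⁷ Pa = 41.84 MPa
  Case 3: sigma = (353000 × 0.051) / 0.00038 = 4.738 × 10⁷ Pa = 47.38 MPa
  Case 4: sigma = (206000 × 0.15) / 0.00049 = 6.306 × 10⁷ Pa = 63.06 MPa
Ordering: 63.06 MPa (case 4) > 47.38 MPa (case 3) > 41.84 MPa (case 2) > 26.05 MPa (case 1)
Final answer: 4, 3, 2, 1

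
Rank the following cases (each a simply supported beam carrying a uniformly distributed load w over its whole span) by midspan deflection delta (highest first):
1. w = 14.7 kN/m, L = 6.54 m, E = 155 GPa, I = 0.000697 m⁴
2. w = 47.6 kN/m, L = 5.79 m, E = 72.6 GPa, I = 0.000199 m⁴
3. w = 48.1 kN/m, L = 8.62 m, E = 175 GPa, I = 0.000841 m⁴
Model: a simply supported beam carrying a uniformly distributed load w over its whole span, so delta = (5·w·L^4) / (384·E·I) (SI units).
  Case 1: delta = (5 × 14700 × 6.54^4) / (384 × (1.55 × 10¹¹) × 0.000697) = 0.003241 m = 3.241 mm
  Case 2: delta = (5 × 47600 × 5.79^4) / (384 × (7.26 × 10¹⁰) × 0.000199) = 0.04821 m = 48.21 mm
  Case 3: delta = (5 × 48100 × 8.62^4) / (384 × (1.75 × 10¹¹) × 0.000841) = 0.0235 m = 23.5 mm
Ordering: 48.21 mm (case 2) > 23.5 mm (case 3) > 3.241 mm (case 1)
Final answer: 2, 3, 1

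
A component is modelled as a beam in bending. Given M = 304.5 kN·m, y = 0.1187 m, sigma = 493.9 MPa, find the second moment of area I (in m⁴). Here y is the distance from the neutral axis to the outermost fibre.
Model: a beam in bending, so sigma = (M·y) / I.
Solve for I: I = (M·y) / sigma.
Convert to SI units:
  M = 304.5 kN·m = 304500 N·m
  sigma = 493.9 MPa = 4.939 × 10⁸ Pa
Substitute:
  I = (304500 × 0.1187) / (4.939 × 10⁸)
  I = 7.318 × 10⁻⁵ m⁴
Final answer: I = 7.318 × 10⁻⁵ m⁴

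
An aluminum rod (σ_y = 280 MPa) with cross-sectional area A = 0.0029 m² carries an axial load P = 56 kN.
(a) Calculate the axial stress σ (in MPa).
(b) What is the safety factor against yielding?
(a) Axial stress σ = P/A. Convert P = 56 kN = 56000 N.
  σ = 56000 / 0.0029 = 1.931 × 10⁷ Pa = 19.31 MPa
(b) Safety factor SF = σ_y/σ = 280 / 19.31 = 14.5
Final answer: (a) σ = 19.31 MPa, (b) SF = 14.5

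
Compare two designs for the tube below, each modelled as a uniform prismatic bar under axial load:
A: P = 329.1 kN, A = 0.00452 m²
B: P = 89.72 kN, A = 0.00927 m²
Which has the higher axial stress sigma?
Model: a uniform prismatic bar under axial load, so sigma = P / A (SI units).
  A: sigma = 329100 / 0.00452 = 7.281 × 10⁷ Pa = 72.81 MPa
  B: sigma = 89720 / 0.00927 = 9.679 × 10⁶ Pa = 9.679 MPa
72.81 MPa > 9.679 MPa, so A is larger.
Final answer: A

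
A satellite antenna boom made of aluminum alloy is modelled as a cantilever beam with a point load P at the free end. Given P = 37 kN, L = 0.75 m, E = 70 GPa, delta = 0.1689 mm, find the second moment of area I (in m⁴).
Model: a cantilever beam with a point load P at the free end, so delta = (P·L^3) / (3·E·I).
Solve for I: I = (P·L^3) / (3·delta·E).
Convert to SI units:
  P = 37 kN = 37000 N
  E = 70 GPa = 7 × 10¹⁰ Pa
  delta = 0.1689 mm = 0.0001689 m
Substitute:
  I = (37000 × 0.75^3) / (3 × 0.0001689 × (7 × 10¹⁰))
  I = 0.0004401 m⁴
Final answer: I = 0.0004401 m⁴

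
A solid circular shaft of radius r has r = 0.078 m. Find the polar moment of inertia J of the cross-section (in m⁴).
Model: a solid circular shaft of radius r, so J = (π·r^4) / 2.
Substitute:
  J = (π × 0.078^4) / 2
  J = 5.814 × 10⁻⁵ m⁴
Final answer: J = 5.814 × 10⁻⁵ m⁴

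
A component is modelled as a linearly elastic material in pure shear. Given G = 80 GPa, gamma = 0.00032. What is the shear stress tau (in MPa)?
Model: a linearly elastic material in pure shear, so tau = G·gamma.
Convert to SI units:
  G = 80 GPa = 8 × 10¹⁰ Pa
Substitute:
  tau = (8 × 10¹⁰) × 0.00032
  tau = 2.56 × 10⁷ Pa
Convert: tau = 2.56 × 10⁷ Pa = 25.6 MPa
Final answer: tau = 25.6 MPa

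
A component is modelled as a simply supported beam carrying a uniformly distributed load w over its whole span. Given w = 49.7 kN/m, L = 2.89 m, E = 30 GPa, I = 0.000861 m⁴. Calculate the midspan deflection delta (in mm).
Model: a simply supported beam carrying a uniformly distributed load w over its whole span, so delta = (5·w·L^4) / (384·E·I).
Convert to SI units:
  w = 49.7 kN/m = 49700 N/m
  E = 30 GPa = 3 × 10¹⁰ Pa
Substitute:
  delta = (5 × 49700 × 2.89^4) / (384 × (3 × 10¹⁰) × 0.000861)
  delta = 0.001748 m
Convert: delta = 0.001748 m = 1.748 mm
Final answer: delta = 1.748 mm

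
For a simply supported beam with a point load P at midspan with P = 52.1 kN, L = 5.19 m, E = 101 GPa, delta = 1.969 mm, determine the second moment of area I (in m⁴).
Model: a simply supported beam with a point load P at midspan, so delta = (P·L^3) / (48·E·I).
Solve for I: I = (P·L^3) / (48·delta·E).
Convert to SI units:
  P = 52.1 kN = 52100 N
  E = 101 GPa = 1.01 × 10¹¹ Pa
  delta = 1.969 mm = 0.001969 m
Substitute:
  I = (52100 × 5.19^3) / (48 × 0.001969 × (1.01 × 10¹¹))
  I = 0.000763 m⁴
Final answer: I = 0.000763 m⁴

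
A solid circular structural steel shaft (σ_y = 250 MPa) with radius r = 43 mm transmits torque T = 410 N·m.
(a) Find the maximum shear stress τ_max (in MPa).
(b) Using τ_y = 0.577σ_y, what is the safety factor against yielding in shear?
(a) For a solid circular shaft, τ_max = T·r/J with J = π·r^4/2, i.e. τ_max = 2·T / (π·r^3). Convert r = 43 mm = 0.043 m.
  τ_max = (2 × 410) / (π × 0.043^3) = 3.283 × 10⁶ Pa = 3.283 MPa
(b) τ_y = 0.577 × 250 = 144.25 MPa
  SF = τ_y/τ_max = 144.25 / 3.283 = 43.94
Final answer: (a) τ_max = 3.283 MPa, (b) SF = 43.94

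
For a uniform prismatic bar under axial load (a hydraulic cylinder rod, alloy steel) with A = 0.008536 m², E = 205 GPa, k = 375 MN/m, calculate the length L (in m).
Model: a uniform prismatic bar under axial load, so k = (A·E) / L.
Solve for L: L = (A·E) / k.
Convert to SI units:
  E = 205 GPa = 2.05 × 10¹¹ Pa
  k = 375 MN/m = 3.75 × 10⁸ N/m
Substitute:
  L = (0.008536 × (2.05 × 10¹¹)) / (3.75 × 10⁸)
  L = 4.666 m
Final answer: L = 4.666 m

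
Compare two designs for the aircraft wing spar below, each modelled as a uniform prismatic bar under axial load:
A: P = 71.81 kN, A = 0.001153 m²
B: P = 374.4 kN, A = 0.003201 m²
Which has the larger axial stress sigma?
Model: a uniform prismatic bar under axial load, so sigma = P / A (SI units).
  A: sigma = 71810 / 0.001153 = 6.228 × 10⁷ Pa = 62.28 MPa
  B: sigma = 374400 / 0.003201 = 1.17 × 10⁸ Pa = 117 MPa
117 MPa > 62.28 MPa, so B is larger.
Final answer: B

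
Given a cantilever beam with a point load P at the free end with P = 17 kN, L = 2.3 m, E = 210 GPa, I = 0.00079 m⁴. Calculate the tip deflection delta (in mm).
Model: a cantilever beam with a point load P at the free end, so delta = (P·L^3) / (3·E·I).
Convert to SI units:
  P = 17 kN = 17000 N
  E = 210 GPa = 2.1 × 10¹¹ Pa
Substitute:
  delta = (17000 × 2.3^3) / (3 × (2.1 × 10¹¹) × 0.00079)
  delta = 0.0004156 m
Convert: delta = 0.0004156 m = 0.4156 mm
Final answer: delta = 0.4156 mm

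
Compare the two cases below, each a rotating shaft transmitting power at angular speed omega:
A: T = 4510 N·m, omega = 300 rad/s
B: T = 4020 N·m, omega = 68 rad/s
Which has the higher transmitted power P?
Model: a rotating shaft transmitting power at angular speed omega, so P = T·omega (SI units).
  A: P = 4510 × 300 = 1.353 × 10⁶ W = 1353 kW
  B: P = 4020 × 68 = 273400 W = 273.4 kW
1353 kW > 273.4 kW, so A is larger.
Final answer: A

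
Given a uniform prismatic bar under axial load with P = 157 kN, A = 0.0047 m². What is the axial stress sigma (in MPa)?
Model: a uniform prismatic bar under axial load, so sigma = P / A.
Convert to SI units:
  P = 157 kN = 157000 N
Substitute:
  sigma = 157000 / 0.0047
  sigma = 3.34 × 10⁷ Pa
Convert: sigma = 3.34 × 10⁷ Pa = 33.4 MPa
Final answer: sigma = 33.4 MPa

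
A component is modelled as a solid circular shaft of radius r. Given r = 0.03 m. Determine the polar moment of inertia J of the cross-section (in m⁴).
Model: a solid circular shaft of radius r, so J = (π·r^4) / 2.
Substitute:
  J = (π × 0.03^4) / 2
  J = 1.272 × 10⁻⁶ m⁴
Final answer: J = 1.272 × 10⁻⁶ m⁴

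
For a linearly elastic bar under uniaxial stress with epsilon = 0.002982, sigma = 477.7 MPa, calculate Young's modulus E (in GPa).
Model: a linearly elastic bar under uniaxial stress, so sigma = E·epsilon.
Solve for E: E = sigma / epsilon.
Convert to SI units:
  sigma = 477.7 MPa = 4.777 × 10⁸ Pa
Substitute:
  E = (4.777 × 10⁸) / 0.002982
  E = 1.602 × 10¹¹ Pa
Convert: E = 1.602 × 10¹¹ Pa = 160.2 GPa
Final answer: E = 160.2 GPa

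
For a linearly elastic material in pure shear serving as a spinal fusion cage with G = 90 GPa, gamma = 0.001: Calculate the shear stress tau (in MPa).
Model: a linearly elastic material in pure shear, so tau = G·gamma.
Convert to SI units:
  G = 90 GPa = 9 × 10¹⁰ Pa
Substitute:
  tau = (9 × 10¹⁰) × 0.001
  tau = 9 × 10⁷ Pa
Convert: tau = 9 × 10⁷ Pa = 90 MPa
Final answer: tau = 90 MPa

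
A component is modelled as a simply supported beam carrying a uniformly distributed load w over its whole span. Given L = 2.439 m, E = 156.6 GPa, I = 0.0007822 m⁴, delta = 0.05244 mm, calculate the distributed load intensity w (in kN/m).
Model: a simply supported beam carrying a uniformly distributed load w over its whole span, so delta = (5·w·L^4) / (384·E·I).
Solve for w: w = (384·delta·E·I) / (5·L^4).
Convert to SI units:
  E = 156.6 GPa = 1.566 × 10¹¹ Pa
  delta = 0.05244 mm = 5.244 × 10⁻⁵ m
Substitute:
  w = (384 × (5.244 × 10⁻⁵) × (1.566 × 10¹¹) × 0.0007822) / (5 × 2.439^4)
  w = 13940 N/m
Convert: w = 13940 N/m = 13.94 kN/m
Final answer: w = 13.94 kN/m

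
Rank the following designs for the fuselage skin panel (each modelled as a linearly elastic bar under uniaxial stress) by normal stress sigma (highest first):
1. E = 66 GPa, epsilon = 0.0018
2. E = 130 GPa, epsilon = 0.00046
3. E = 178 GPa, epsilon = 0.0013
Model: a linearly elastic bar under uniaxial stress, so sigma = E·epsilon (SI units).
  Case 1: sigma = (6.6 × 10¹⁰) × 0.0018 = 1.188 × 10⁸ Pa = 118.8 MPa
  Case 2: sigma = (1.3 × 10¹¹) × 0.00046 = 5.98 × 10⁷ Pa = 59.8 MPa
  Case 3: sigma = (1.78 × 10¹¹) × 0.0013 = 2.314 × 10⁸ Pa = 231.4 MPa
Ordering: 231.4 MPa (case 3) > 118.8 MPa (case 1) > 59.8 MPa (case 2)
Final answer: 3, 1, 2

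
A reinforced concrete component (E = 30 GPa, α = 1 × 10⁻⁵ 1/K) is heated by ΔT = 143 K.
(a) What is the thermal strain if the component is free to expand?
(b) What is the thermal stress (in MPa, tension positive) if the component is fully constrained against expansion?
(a) Free thermal strain ε_th = α·ΔT = (1 × 10⁻⁵) × 143 = 0.00143
(b) Fully constrained, the expansion is suppressed, so σ = -E·α·ΔT. Convert E = 30 GPa = 3 × 10¹⁰ Pa.
  σ = -(3 × 10¹⁰) × (1 × 10⁻⁵) × 143 = -4.29 × 10⁷ Pa = -42.9 MPa (compressive)
Final answer: (a) ε_th = 0.00143, (b) σ = -42.9 MPa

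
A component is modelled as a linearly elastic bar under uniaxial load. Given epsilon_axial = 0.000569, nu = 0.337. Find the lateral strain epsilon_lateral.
Model: a linearly elastic bar under uniaxial load, so epsilon_lateral = -nu·epsilon_axial.
Substitute:
  epsilon_lateral = -(0.337 × 0.000569)
  epsilon_lateral = -0.0001918
Final answer: epsilon_lateral = -0.0001918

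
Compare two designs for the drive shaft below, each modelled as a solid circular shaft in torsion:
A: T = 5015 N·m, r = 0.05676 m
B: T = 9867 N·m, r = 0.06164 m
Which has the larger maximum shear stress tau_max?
Model: a solid circular shaft in torsion, so tau_max = (2·T) / (π·r^3) (SI units).
  A: tau_max = (2 × 5015) / (π × 0.05676^3) = 1.746 × 10⁷ Pa = 17.46 MPa
  B: tau_max = (2 × 9867) / (π × 0.06164^3) = 2.682 × 10⁷ Pa = 26.82 MPa
26.82 MPa > 17.46 MPa, so B is larger.
Final answer: B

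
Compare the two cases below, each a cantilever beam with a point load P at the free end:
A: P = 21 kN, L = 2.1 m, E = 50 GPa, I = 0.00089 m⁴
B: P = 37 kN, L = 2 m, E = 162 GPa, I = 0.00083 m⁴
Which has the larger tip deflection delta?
Model: a cantilever beam with a point load P at the free end, so delta = (P·L^3) / (3·E·I) (SI units).
  A: delta = (21000 × 2.1^3) / (3 × (5 × 10¹⁰) × 0.00089) = 0.001457 m = 1.457 mm
  B: delta = (37000 × 2^3) / (3 × (1.62 × 10¹¹) × 0.00083) = 0.0007338 m = 0.7338 mm
1.457 mm > 0.7338 mm, so A is larger.
Final answer: A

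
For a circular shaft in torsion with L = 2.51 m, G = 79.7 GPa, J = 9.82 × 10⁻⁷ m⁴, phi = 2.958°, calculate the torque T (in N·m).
Model: a circular shaft in torsion, so phi = (T·L) / (G·J).
Solve for T: T = (phi·G·J) / L.
Convert to SI units:
  G = 79.7 GPa = 7.97 × 10¹⁰ Pa
  phi = 2.958° = 0.05163 rad
Substitute:
  T = (0.05163 × (7.97 × 10¹⁰) × (9.82 × 10⁻⁷)) / 2.51
  T = 1610 N·m
Final answer: T = 1610 N·m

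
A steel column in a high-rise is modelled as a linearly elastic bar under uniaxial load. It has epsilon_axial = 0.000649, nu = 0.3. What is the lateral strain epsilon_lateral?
Model: a linearly elastic bar under uniaxial load, so epsilon_lateral = -nu·epsilon_axial.
Substitute:
  epsilon_lateral = -(0.3 × 0.000649)
  epsilon_lateral = -0.0001947
Final answer: epsilon_lateral = -0.0001947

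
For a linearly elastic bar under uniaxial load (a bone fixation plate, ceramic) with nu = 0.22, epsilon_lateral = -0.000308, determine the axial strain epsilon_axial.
Model: a linearly elastic bar under uniaxial load, so epsilon_lateral = -nu·epsilon_axial.
Solve for epsilon_axial: epsilon_axial = -epsilon_lateral / nu.
Substitute:
  epsilon_axial = -(-0.000308) / 0.22
  epsilon_axial = 0.0014
Final answer: epsilon_axial = 0.0014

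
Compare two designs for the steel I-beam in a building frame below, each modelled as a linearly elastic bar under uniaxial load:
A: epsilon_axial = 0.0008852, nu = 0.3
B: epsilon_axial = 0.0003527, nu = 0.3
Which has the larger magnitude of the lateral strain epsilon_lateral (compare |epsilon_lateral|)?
Model: a linearly elastic bar under uniaxial load, so epsilon_lateral = -nu·epsilon_axial (SI units).
  A: epsilon_lateral = -(0.3 × 0.0008852) = -0.0002656
  B: epsilon_lateral = -(0.3 × 0.0003527) = -0.0001058
|epsilon_lateral|: A = 0.0002656, B = 0.0001058, so A is larger in magnitude.
Final answer: A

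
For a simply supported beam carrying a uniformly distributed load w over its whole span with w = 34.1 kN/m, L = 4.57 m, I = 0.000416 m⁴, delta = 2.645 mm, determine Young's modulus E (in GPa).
Model: a simply supported beam carrying a uniformly distributed load w over its whole span, so delta = (5·w·L^4) / (384·E·I).
Solve for E: E = (5·w·L^4) / (384·delta·I).
Convert to SI units:
  w = 34.1 kN/m = 34100 N/m
  delta = 2.645 mm = 0.002645 m
Substitute:
  E = (5 × 34100 × 4.57^4) / (384 × 0.002645 × 0.000416)
  E = 1.76 × 10¹¹ Pa
Convert: E = 1.76 × 10¹¹ Pa = 176 GPa
Final answer: E = 176 GPa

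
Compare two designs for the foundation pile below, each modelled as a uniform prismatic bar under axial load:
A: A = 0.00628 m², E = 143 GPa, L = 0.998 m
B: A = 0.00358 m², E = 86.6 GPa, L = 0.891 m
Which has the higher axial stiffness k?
Model: a uniform prismatic bar under axial load, so k = (A·E) / L (SI units).
  A: k = (0.00628 × (1.43 × 10¹¹)) / 0.998 = 8.998 × 10⁸ N/m = 899.8 MN/m
  B: k = (0.00358 × (8.66 × 10¹⁰)) / 0.891 = 3.48 × 10⁸ N/m = 348 MN/m
899.8 MN/m > 348 MN/m, so A is larger.
Final answer: A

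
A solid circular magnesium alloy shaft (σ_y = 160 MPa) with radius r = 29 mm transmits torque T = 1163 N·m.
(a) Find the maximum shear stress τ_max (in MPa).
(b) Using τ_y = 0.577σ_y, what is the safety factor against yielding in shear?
(a) For a solid circular shaft, τ_max = T·r/J with J = π·r^4/2, i.e. τ_max = 2·T / (π·r^3). Convert r = 29 mm = 0.029 m.
  τ_max = (2 × 1163) / (π × 0.029^3) = 3.036 × 10⁷ Pa = 30.36 MPa
(b) τ_y = 0.577 × 160 = 92.32 MPa
  SF = τ_y/τ_max = 92.32 / 30.36 = 3.041
Final answer: (a) τ_max = 30.36 MPa, (b) SF = 3.041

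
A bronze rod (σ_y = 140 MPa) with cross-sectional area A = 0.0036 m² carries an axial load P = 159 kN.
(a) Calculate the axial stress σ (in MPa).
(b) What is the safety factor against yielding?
(a) Axial stress σ = P/A. Convert P = 159 kN = 159000 N.
  σ = 159000 / 0.0036 = 4.417 × 10⁷ Pa = 44.17 MPa
(b) Safety factor SF = σ_y/σ = 140 / 44.17 = 3.17
Final answer: (a) σ = 44.17 MPa, (b) SF = 3.17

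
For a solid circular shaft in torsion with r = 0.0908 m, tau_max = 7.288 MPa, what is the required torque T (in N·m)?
Model: a solid circular shaft in torsion, so tau_max = (2·T) / (π·r^3).
Solve for T: T = (π·tau_max·r^3) / 2.
Convert to SI units:
  tau_max = 7.288 MPa = 7.288 × 10⁶ Pa
Substitute:
  T = (π × (7.288 × 10⁶) × 0.0908^3) / 2
  T = 8570 N·m
Final answer: T = 8570 N·m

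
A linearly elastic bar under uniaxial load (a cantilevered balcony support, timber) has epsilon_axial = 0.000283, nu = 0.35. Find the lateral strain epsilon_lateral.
Model: a linearly elastic bar under uniaxial load, so epsilon_lateral = -nu·epsilon_axial.
Substitute:
  epsilon_lateral = -(0.35 × 0.000283)
  epsilon_lateral = -9.905 × 10⁻⁵
Final answer: epsilon_lateral = -9.905 × 10⁻⁵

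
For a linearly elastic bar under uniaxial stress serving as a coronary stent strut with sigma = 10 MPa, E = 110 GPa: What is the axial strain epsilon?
Model: a linearly elastic bar under uniaxial stress, so epsilon = sigma / E.
Convert to SI units:
  sigma = 10 MPa = 1 × 10⁷ Pa
  E = 110 GPa = 1.1 × 10¹¹ Pa
Substitute:
  epsilon = (1 × 10⁷) / (1.1 × 10¹¹)
  epsilon = 9.091 × 10⁻⁵
Final answer: epsilon = 9.091 × 10⁻⁵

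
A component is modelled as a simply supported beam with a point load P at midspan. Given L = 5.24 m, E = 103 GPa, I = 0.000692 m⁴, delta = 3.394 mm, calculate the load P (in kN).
Model: a simply supported beam with a point load P at midspan, so delta = (P·L^3) / (48·E·I).
Solve for P: P = (48·delta·E·I) / L^3.
Convert to SI units:
  E = 103 GPa = 1.03 × 10¹¹ Pa
  delta = 3.394 mm = 0.003394 m
Substitute:
  P = (48 × 0.003394 × (1.03 × 10¹¹) × 0.000692) / 5.24^3
  P = 80710 N
Convert: P = 80710 N = 80.71 kN
Final answer: P = 80.71 kN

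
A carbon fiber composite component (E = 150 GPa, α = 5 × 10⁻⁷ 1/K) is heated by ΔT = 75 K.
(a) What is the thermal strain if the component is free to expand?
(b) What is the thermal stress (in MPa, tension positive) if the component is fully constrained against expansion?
(a) Free thermal strain ε_th = α·ΔT = (5 × 10⁻⁷) × 75 = 3.75 × 10⁻⁵
(b) Fully constrained, the expansion is suppressed, so σ = -E·α·ΔT. Convert E = 150 GPa = 1.5 × 10¹¹ Pa.
  σ = -(1.5 × 10¹¹) × (5 × 10⁻⁷) × 75 = -5.625 × 10⁶ Pa = -5.625 MPa (compressive)
Final answer: (a) ε_th = 3.75 × 10⁻⁵, (b) σ = -5.625 MPa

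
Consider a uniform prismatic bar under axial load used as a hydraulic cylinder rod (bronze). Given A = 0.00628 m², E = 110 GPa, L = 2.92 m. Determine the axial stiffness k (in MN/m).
Model: a uniform prismatic bar under axial load, so k = (A·E) / L.
Convert to SI units:
  E = 110 GPa = 1.1 × 10¹¹ Pa
Substitute:
  k = (0.00628 × (1.1 × 10¹¹)) / 2.92
  k = 2.366 × 10⁸ N/m
Convert: k = 2.366 × 10⁸ N/m = 236.6 MN/m
Final answer: k = 236.6 MN/m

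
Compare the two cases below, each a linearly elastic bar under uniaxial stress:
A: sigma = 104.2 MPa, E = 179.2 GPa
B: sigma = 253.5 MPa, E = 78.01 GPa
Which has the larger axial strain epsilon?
Model: a linearly elastic bar under uniaxial stress, so epsilon = sigma / E (SI units).
  A: epsilon = (1.042 × 10⁸) / (1.792 × 10¹¹) = 0.0005815
  B: epsilon = (2.535 × 10⁸) / (7.801 × 10¹⁰) = 0.00325
0.00325 > 0.0005815, so B is larger.
Final answer: B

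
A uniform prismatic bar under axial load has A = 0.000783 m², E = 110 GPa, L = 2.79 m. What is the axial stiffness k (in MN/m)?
Model: a uniform prismatic bar under axial load, so k = (A·E) / L.
Convert to SI units:
  E = 110 GPa = 1.1 × 10¹¹ Pa
Substitute:
  k = (0.000783 × (1.1 × 10¹¹)) / 2.79
  k = 3.087 × 10⁷ N/m
Convert: k = 3.087 × 10⁷ N/m = 30.87 MN/m
Final answer: k = 30.87 MN/m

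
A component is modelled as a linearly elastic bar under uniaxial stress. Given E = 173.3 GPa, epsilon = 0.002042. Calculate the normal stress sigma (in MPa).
Model: a linearly elastic bar under uniaxial stress, so sigma = E·epsilon.
Convert to SI units:
  E = 173.3 GPa = 1.733 × 10¹¹ Pa
Substitute:
  sigma = (1.733 × 10¹¹) × 0.002042
  sigma = 3.539 × 10⁸ Pa
Convert: sigma = 3.539 × 10⁸ Pa = 353.9 MPa
Final answer: sigma = 353.9 MPa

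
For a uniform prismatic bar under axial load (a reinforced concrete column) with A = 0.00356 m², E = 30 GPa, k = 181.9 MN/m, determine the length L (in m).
Model: a uniform prismatic bar under axial load, so k = (A·E) / L.
Solve for L: L = (A·E) / k.
Convert to SI units:
  E = 30 GPa = 3 × 10¹⁰ Pa
  k = 181.9 MN/m = 1.819 × 10⁸ N/m
Substitute:
  L = (0.00356 × (3 × 10¹⁰)) / (1.819 × 10⁸)
  L = 0.5871 m
Final answer: L = 0.5871 m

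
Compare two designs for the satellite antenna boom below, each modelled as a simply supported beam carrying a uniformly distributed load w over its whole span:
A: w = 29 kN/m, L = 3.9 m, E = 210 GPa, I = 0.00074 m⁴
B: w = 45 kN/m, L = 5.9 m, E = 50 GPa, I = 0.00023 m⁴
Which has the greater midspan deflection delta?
Model: a simply supported beam carrying a uniformly distributed load w over its whole span, so delta = (5·w·L^4) / (384·E·I) (SI units).
  A: delta = (5 × 29000 × 3.9^4) / (384 × (2.1 × 10¹¹) × 0.00074) = 0.0005621 m = 0.5621 mm
  B: delta = (5 × 45000 × 5.9^4) / (384 × (5 × 10¹⁰) × 0.00023) = 0.06174 m = 61.74 mm
61.74 mm > 0.5621 mm, so B is larger.
Final answer: B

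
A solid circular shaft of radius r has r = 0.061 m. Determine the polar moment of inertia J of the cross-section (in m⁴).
Model: a solid circular shaft of radius r, so J = (π·r^4) / 2.
Substitute:
  J = (π × 0.061^4) / 2
  J = 2.175 × 10⁻⁵ m⁴
Final answer: J = 2.175 × 10⁻⁵ m⁴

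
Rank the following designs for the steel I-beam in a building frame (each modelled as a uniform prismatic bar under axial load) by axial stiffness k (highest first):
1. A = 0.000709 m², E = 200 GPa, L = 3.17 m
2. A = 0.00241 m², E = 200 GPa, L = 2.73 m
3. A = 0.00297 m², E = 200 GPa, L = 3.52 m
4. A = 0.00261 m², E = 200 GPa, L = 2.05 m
Model: a uniform prismatic bar under axial load, so k = (A·E) / L (SI units).
  Case 1: k = (0.000709 × (2 × 10¹¹)) / 3.17 = 4.473 × 10⁷ N/m = 44.73 MN/m
  Case 2: k = (0.00241 × (2 × 10¹¹)) / 2.73 = 1.766 × 10⁸ N/m = 176.6 MN/m
  Case 3: k = (0.00297 × (2 × 10¹¹)) / 3.52 = 1.688 × 10⁸ N/m = 168.8 MN/m
  Case 4: k = (0.00261 × (2 × 10¹¹)) / 2.05 = 2.546 × 10⁸ N/m = 254.6 MN/m
Ordering: 254.6 MN/m (case 4) > 176.6 MN/m (case 2) > 168.8 MN/m (case 3) > 44.73 MN/m (case 1)
Final answer: 4, 2, 3, 1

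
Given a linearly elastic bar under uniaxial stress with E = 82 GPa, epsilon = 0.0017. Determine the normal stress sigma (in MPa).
Model: a linearly elastic bar under uniaxial stress, so sigma = E·epsilon.
Convert to SI units:
  E = 82 GPa = 8.2 × 10¹⁰ Pa
Substitute:
  sigma = (8.2 × 10¹⁰) × 0.0017
  sigma = 1.394 × 10⁸ Pa
Convert: sigma = 1.394 × 10⁸ Pa = 139.4 MPa
Final answer: sigma = 139.4 MPa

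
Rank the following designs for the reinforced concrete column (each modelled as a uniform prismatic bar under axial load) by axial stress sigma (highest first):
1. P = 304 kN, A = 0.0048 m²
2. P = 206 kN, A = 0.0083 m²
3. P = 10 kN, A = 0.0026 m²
Model: a uniform prismatic bar under axial load, so sigma = P / A (SI units).
  Case 1: sigma = 304000 / 0.0048 = 6.333 × 10⁷ Pa = 63.33 MPa
  Case 2: sigma = 206000 / 0.0083 = 2.482 × 10⁷ Pa = 24.82 MPa
  Case 3: sigma = 10000 / 0.0026 = 3.846 × 10⁶ Pa = 3.846 MPa
Ordering: 63.33 MPa (case 1) > 24.82 MPa (case 2) > 3.846 MPa (case 3)
Final answer: 1, 2, 3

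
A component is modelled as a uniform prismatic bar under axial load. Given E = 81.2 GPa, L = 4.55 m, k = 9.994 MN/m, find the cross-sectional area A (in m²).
Model: a uniform prismatic bar under axial load, so k = (A·E) / L.
Solve for A: A = (k·L) / E.
Convert to SI units:
  E = 81.2 GPa = 8.12 × 10¹⁰ Pa
  k = 9.994 MN/m = 9.994 × 10⁶ N/m
Substitute:
  A = ((9.994 × 10⁶) × 4.55) / (8.12 × 10¹⁰)
  A = 0.00056 m²
Final answer: A = 0.00056 m²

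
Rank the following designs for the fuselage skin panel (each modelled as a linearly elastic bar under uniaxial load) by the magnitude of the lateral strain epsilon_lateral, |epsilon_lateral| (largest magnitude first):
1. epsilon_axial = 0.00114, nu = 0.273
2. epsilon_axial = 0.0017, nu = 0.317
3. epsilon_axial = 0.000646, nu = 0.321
Model: a linearly elastic bar under uniaxial load, so epsilon_lateral = -nu·epsilon_axial (SI units).
  Case 1: epsilon_lateral = -(0.273 × 0.00114) = -0.0003112
  Case 2: epsilon_lateral = -(0.317 × 0.0017) = -0.0005389
  Case 3: epsilon_lateral = -(0.321 × 0.000646) = -0.0002074
Ordering by |epsilon_lateral|: 0.0005389 (case 2) > 0.0003112 (case 1) > 0.0002074 (case 3)
Final answer: 2, 1, 3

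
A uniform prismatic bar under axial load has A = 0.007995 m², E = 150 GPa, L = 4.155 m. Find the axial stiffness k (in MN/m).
Model: a uniform prismatic bar under axial load, so k = (A·E) / L.
Convert to SI units:
  E = 150 GPa = 1.5 × 10¹¹ Pa
Substitute:
  k = (0.007995 × (1.5 × 10¹¹)) / 4.155
  k = 2.886 × 10⁸ N/m
Convert: k = 2.886 × 10⁸ N/m = 288.6 MN/m
Final answer: k = 288.6 MN/m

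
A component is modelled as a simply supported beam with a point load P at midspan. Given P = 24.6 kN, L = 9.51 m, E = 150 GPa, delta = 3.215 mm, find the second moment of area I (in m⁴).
Model: a simply supported beam with a point load P at midspan, so delta = (P·L^3) / (48·E·I).
Solve for I: I = (P·L^3) / (48·delta·E).
Convert to SI units:
  P = 24.6 kN = 24600 N
  E = 150 GPa = 1.5 × 10¹¹ Pa
  delta = 3.215 mm = 0.003215 m
Substitute:
  I = (24600 × 9.51^3) / (48 × 0.003215 × (1.5 × 10¹¹))
  I = 0.000914 m⁴
Final answer: I = 0.000914 m⁴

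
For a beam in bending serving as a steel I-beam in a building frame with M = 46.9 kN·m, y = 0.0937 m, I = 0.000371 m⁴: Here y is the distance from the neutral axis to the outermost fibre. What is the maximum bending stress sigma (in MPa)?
Model: a beam in bending, so sigma = (M·y) / I.
Convert to SI units:
  M = 46.9 kN·m = 46900 N·m
Substitute:
  sigma = (46900 × 0.0937) / 0.000371
  sigma = 1.185 × 10⁷ Pa
Convert: sigma = 1.185 × 10⁷ Pa = 11.85 MPa
Final answer: sigma = 11.85 MPa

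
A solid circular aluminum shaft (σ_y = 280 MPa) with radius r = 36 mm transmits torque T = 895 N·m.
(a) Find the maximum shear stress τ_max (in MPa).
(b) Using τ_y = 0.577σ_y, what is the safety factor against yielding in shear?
(a) For a solid circular shaft, τ_max = T·r/J with J = π·r^4/2, i.e. τ_max = 2·T / (π·r^3). Convert r = 36 mm = 0.036 m.
  τ_max = (2 × 895) / (π × 0.036^3) = 1.221 × 10⁷ Pa = 12.21 MPa
(b) τ_y = 0.577 × 280 = 161.56 MPa
  SF = τ_y/τ_max = 161.56 / 12.21 = 13.23
Final answer: (a) τ_max = 12.21 MPa, (b) SF = 13.23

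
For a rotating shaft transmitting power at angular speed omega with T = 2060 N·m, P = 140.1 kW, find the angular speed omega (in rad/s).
Model: a rotating shaft transmitting power at angular speed omega, so P = T·omega.
Solve for omega: omega = P / T.
Convert to SI units:
  P = 140.1 kW = 140100 W
Substitute:
  omega = 140100 / 2060
  omega = 68.01 rad/s
Final answer: omega = 68.01 rad/s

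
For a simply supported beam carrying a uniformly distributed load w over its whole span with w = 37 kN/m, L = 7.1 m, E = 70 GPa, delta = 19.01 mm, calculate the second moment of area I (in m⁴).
Model: a simply supported beam carrying a uniformly distributed load w over its whole span, so delta = (5·w·L^4) / (384·E·I).
Solve for I: I = (5·w·L^4) / (384·delta·E).
Convert to SI units:
  w = 37 kN/m = 37000 N/m
  E = 70 GPa = 7 × 10¹⁰ Pa
  delta = 19.01 mm = 0.01901 m
Substitute:
  I = (5 × 37000 × 7.1^4) / (384 × 0.01901 × (7 × 10¹⁰))
  I = 0.00092 m⁴
Final answer: I = 0.00092 m⁴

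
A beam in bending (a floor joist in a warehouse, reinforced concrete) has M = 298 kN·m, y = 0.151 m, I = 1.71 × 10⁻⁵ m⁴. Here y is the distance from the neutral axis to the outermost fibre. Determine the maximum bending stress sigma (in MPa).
Model: a beam in bending, so sigma = (M·y) / I.
Convert to SI units:
  M = 298 kN·m = 298000 N·m
Substitute:
  sigma = (298000 × 0.151) / (1.71 × 10⁻⁵)
  sigma = 2.631 × 10⁹ Pa
Convert: sigma = 2.631 × 10⁹ Pa = 2631 MPa
Final answer: sigma = 2631 MPa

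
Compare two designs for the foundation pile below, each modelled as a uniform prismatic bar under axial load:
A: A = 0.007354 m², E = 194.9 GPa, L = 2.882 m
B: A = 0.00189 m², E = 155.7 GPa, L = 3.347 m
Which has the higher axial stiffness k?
Model: a uniform prismatic bar under axial load, so k = (A·E) / L (SI units).
  A: k = (0.007354 × (1.949 × 10¹¹)) / 2.882 = 4.973 × 10⁸ N/m = 497.3 MN/m
  B: k = (0.00189 × (1.557 × 10¹¹)) / 3.347 = 8.792 × 10⁷ N/m = 87.92 MN/m
497.3 MN/m > 87.92 MN/m, so A is larger.
Final answer: A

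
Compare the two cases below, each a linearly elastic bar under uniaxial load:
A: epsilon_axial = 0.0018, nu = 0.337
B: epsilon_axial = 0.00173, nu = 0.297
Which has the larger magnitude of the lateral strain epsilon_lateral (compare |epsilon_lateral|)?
Model: a linearly elastic bar under uniaxial load, so epsilon_lateral = -nu·epsilon_axial (SI units).
  A: epsilon_lateral = -(0.337 × 0.0018) = -0.0006066
  B: epsilon_lateral = -(0.297 × 0.00173) = -0.0005138
|epsilon_lateral|: A = 0.0006066, B = 0.0005138, so A is larger in magnitude.
Final answer: A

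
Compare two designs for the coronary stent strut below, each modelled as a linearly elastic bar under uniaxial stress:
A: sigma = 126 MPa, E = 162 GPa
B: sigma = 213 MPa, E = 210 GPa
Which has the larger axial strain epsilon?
Model: a linearly elastic bar under uniaxial stress, so epsilon = sigma / E (SI units).
  A: epsilon = (1.26 × 10⁸) / (1.62 × 10¹¹) = 0.0007778
  B: epsilon = (2.13 × 10⁸) / (2.1 × 10¹¹) = 0.001014
0.001014 > 0.0007778, so B is larger.
Final answer: B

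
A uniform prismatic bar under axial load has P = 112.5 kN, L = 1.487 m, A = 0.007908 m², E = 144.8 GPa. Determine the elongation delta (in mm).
Model: a uniform prismatic bar under axial load, so delta = (P·L) / (A·E).
Convert to SI units:
  P = 112.5 kN = 112500 N
  E = 144.8 GPa = 1.448 × 10¹¹ Pa
Substitute:
  delta = (112500 × 1.487) / (0.007908 × (1.448 × 10¹¹))
  delta = 0.0001461 m
Convert: delta = 0.0001461 m = 0.1461 mm
Final answer: delta = 0.1461 mm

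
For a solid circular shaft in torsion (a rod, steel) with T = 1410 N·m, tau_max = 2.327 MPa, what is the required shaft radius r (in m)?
Model: a solid circular shaft in torsion, so tau_max = (2·T) / (π·r^3).
Solve for r: r = ((2·T) / (π·tau_max))^(1/3).
Convert to SI units:
  tau_max = 2.327 MPa = 2.327 × 10⁶ Pa
Substitute:
  r = ((2 × 1410) / (π × (2.327 × 10⁶)))^(1/3)
  r = 0.07279 m
Final answer: r = 0.07279 m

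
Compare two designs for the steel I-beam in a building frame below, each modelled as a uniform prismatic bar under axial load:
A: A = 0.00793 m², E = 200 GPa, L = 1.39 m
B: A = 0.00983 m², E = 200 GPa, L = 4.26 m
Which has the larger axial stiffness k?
Model: a uniform prismatic bar under axial load, so k = (A·E) / L (SI units).
  A: k = (0.00793 × (2 × 10¹¹)) / 1.39 = 1.141 × 10⁹ N/m = 1141 MN/m
  B: k = (0.00983 × (2 × 10¹¹)) / 4.26 = 4.615 × 10⁸ N/m = 461.5 MN/m
1141 MN/m > 461.5 MN/m, so A is larger.
Final answer: A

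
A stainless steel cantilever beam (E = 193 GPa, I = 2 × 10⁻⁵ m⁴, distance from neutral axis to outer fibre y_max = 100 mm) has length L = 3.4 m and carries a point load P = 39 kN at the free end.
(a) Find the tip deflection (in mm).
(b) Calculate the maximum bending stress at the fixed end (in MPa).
(a) Tip deflection of a cantilever with an end point load: δ = P·L^3 / (3·E·I). Convert P = 39 kN = 39000 N, E = 193 GPa = 1.93 × 10¹¹ Pa.
  δ = (39000 × 3.4^3) / (3 × (1.93 × 10¹¹) × (2 × 10⁻⁵)) = 0.1324 m = 132.4 mm
(b) Maximum bending moment at the fixed end: M = P·L = 39000 × 3.4 = 132600 N·m. Convert y_max = 100 mm = 0.1 m.
  σ = M·y_max / I = (132600 × 0.1) / (2 × 10⁻⁵) = 6.63 × 10⁸ Pa = 663 MPa
Final answer: (a) δ = 132.4 mm, (b) σ = 663 MPa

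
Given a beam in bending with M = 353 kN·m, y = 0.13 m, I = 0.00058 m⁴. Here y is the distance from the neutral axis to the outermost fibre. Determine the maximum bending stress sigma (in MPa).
Model: a beam in bending, so sigma = (M·y) / I.
Convert to SI units:
  M = 353 kN·m = 353000 N·m
Substitute:
  sigma = (353000 × 0.13) / 0.00058
  sigma = 7.912 × 10⁷ Pa
Convert: sigma = 7.912 × 10⁷ Pa = 79.12 MPa
Final answer: sigma = 79.12 MPa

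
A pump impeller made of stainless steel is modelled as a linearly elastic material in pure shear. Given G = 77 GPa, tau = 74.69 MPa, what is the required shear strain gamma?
Model: a linearly elastic material in pure shear, so tau = G·gamma.
Solve for gamma: gamma = tau / G.
Convert to SI units:
  G = 77 GPa = 7.7 × 10¹⁰ Pa
  tau = 74.69 MPa = 7.469 × 10⁷ Pa
Substitute:
  gamma = (7.469 × 10⁷) / (7.7 × 10¹⁰)
  gamma = 0.00097
Final answer: gamma = 0.00097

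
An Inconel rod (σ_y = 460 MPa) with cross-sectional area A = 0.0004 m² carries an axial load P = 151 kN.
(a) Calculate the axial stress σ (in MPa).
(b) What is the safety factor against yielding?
(a) Axial stress σ = P/A. Convert P = 151 kN = 151000 N.
  σ = 151000 / 0.0004 = 3.775 × 10⁸ Pa = 377.5 MPa
(b) Safety factor SF = σ_y/σ = 460 / 377.5 = 1.219
Final answer: (a) σ = 377.5 MPa, (b) SF = 1.219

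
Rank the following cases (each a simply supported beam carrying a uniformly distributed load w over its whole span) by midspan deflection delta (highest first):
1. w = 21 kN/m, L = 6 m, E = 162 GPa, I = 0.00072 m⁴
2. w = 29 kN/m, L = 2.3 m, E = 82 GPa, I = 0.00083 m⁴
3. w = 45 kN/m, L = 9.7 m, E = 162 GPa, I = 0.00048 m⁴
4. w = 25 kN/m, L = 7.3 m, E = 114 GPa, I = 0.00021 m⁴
Model: a simply supported beam carrying a uniformly distributed load w over its whole span, so delta = (5·w·L^4) / (384·E·I) (SI units).
  Case 1: delta = (5 × 21000 × 6^4) / (384 × (1.62 × 10¹¹) × 0.00072) = 0.003038 m = 3.038 mm
  Case 2: delta = (5 × 29000 × 2.3^4) / (384 × (8.2 × 10¹⁰) × 0.00083) = 0.0001553 m = 0.1553 mm
  Case 3: delta = (5 × 45000 × 9.7^4) / (384 × (1.62 × 10¹¹) × 0.00048) = 0.06671 m = 66.71 mm
  Case 4: delta = (5 × 25000 × 7.3^4) / (384 × (1.14 × 10¹¹) × 0.00021) = 0.03861 m = 38.61 mm
Ordering: 66.71 mm (case 3) > 38.61 mm (case 4) > 3.038 mm (case 1) > 0.1553 mm (case 2)
Final answer: 3, 4, 1, 2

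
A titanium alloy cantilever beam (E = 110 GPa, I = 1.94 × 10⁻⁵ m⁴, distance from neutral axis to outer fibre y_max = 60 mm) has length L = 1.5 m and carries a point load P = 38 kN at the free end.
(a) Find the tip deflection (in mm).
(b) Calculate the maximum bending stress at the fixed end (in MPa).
(a) Tip deflection of a cantilever with an end point load: δ = P·L^3 / (3·E·I). Convert P = 38 kN = 38000 N, E = 110 GPa = 1.1 × 10¹¹ Pa.
  δ = (38000 × 1.5^3) / (3 × (1.1 × 10¹¹) × (1.94 × 10⁻⁵)) = 0.02003 m = 20.03 mm
(b) Maximum bending moment at the fixed end: M = P·L = 38000 × 1.5 = 57000 N·m. Convert y_max = 60 mm = 0.06 m.
  σ = M·y_max / I = (57000 × 0.06) / (1.94 × 10⁻⁵) = 1.763 × 10⁸ Pa = 176.3 MPa
Final answer: (a) δ = 20.03 mm, (b) σ = 176.3 MPa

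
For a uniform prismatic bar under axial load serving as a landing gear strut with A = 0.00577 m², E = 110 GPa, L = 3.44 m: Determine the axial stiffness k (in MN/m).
Model: a uniform prismatic bar under axial load, so k = (A·E) / L.
Convert to SI units:
  E = 110 GPa = 1.1 × 10¹¹ Pa
Substitute:
  k = (0.00577 × (1.1 × 10¹¹)) / 3.44
  k = 1.845 × 10⁸ N/m
Convert: k = 1.845 × 10⁸ N/m = 184.5 MN/m
Final answer: k = 184.5 MN/m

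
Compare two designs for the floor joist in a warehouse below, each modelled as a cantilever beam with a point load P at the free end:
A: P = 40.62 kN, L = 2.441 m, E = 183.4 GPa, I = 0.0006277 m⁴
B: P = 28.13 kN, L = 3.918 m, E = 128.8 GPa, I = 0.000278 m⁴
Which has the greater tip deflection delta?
Model: a cantilever beam with a point load P at the free end, so delta = (P·L^3) / (3·E·I) (SI units).
  A: delta = (40620 × 2.441^3) / (3 × (1.834 × 10¹¹) × 0.0006277) = 0.001711 m = 1.711 mm
  B: delta = (28130 × 3.918^3) / (3 × (1.288 × 10¹¹) × 0.000278) = 0.01575 m = 15.75 mm
15.75 mm > 1.711 mm, so B is larger.
Final answer: B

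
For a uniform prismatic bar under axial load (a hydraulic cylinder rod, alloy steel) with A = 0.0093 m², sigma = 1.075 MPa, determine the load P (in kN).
Model: a uniform prismatic bar under axial load, so sigma = P / A.
Solve for P: P = sigma·A.
Convert to SI units:
  sigma = 1.075 MPa = 1.075 × 10⁶ Pa
Substitute:
  P = (1.075 × 10⁶) × 0.0093
  P = 9998 N
Convert: P = 9998 N = 9.998 kN
Final answer: P = 9.998 kN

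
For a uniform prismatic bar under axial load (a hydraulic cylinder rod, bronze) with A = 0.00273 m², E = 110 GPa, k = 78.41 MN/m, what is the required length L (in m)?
Model: a uniform prismatic bar under axial load, so k = (A·E) / L.
Solve for L: L = (A·E) / k.
Convert to SI units:
  E = 110 GPa = 1.1 × 10¹¹ Pa
  k = 78.41 MN/m = 7.841 × 10⁷ N/m
Substitute:
  L = (0.00273 × (1.1 × 10¹¹)) / (7.841 × 10⁷)
  L = 3.83 m
Final answer: L = 3.83 m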